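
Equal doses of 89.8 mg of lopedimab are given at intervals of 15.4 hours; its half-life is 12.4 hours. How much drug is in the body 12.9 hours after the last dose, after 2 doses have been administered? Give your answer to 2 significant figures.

62 mg

The 2 doses were given 28.3, 12.9 hours ago.
Total = 89.8·(1/2)^(28.3/12.4) + 89.8·(1/2)^(12.9/12.4)
      = 18.461 + 43.662 ≈ 62.123 mg.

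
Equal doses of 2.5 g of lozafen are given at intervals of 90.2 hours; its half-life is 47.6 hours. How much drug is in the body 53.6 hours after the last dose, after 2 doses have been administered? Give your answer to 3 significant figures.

1.45 g

The 2 doses were given 143.8, 53.6 hours ago.
Total = 2.5·(1/2)^(143.8/47.6) + 2.5·(1/2)^(53.6/47.6)
      = 0.30798 + 1.1454 ≈ 1.4534 g.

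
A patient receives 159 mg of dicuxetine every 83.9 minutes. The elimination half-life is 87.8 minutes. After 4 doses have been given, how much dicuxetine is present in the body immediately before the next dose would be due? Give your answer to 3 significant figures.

157 mg

The 4 doses were given 335.6, 251.7, 167.8, 83.9 minutes ago.
Total = 159·(1/2)^(335.6/87.8) + 159·(1/2)^(251.7/87.8) + 159·(1/2)^(167.8/87.8) + 159·(1/2)^(83.9/87.8)
      = 11.24 + 21.798 + 42.275 + 81.986 ≈ 157.3 mg.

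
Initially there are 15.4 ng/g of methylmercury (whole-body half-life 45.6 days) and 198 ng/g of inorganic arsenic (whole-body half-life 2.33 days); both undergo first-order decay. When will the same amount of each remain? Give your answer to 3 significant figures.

9.05 days

Set 15.4·(1/2)^(t/45.6) = 198·(1/2)^(t/2.33).
Taking log₂: log₂(15.4/198) = t·(1/45.6 − 1/2.33).
log₂(0.077778) = -3.6845; 1/45.6 − 1/2.33 = -0.40725.
t = -3.6845 / -0.40725 ≈ 9.0472 days.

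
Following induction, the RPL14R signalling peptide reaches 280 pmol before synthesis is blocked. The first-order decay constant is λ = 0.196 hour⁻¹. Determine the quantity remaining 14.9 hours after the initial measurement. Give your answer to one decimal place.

15.1 pmol

t½ = ln 2 / λ = 0.69315 / 0.196 ≈ 3.5365 hours.
Number of half-lives: n = 14.9/3.5365 ≈ 4.2132.
Remaining = 280 × (1/2)^4.2132 = 280 × 0.053912 ≈ 15.095 pmol.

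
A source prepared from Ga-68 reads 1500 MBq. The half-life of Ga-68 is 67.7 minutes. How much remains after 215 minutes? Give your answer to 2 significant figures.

170 MBq

Number of half-lives: n = 215/67.7 ≈ 3.1758.
Remaining = 1500 × (1/2)^3.1758 = 1500 × 0.11066 ≈ 165.99 MBq.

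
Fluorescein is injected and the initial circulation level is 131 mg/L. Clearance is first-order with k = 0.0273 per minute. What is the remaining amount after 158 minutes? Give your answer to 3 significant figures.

t½ = ln 2 / k = 0.69315 / 0.0273 ≈ 25.39 minutes.
Number of half-lives: n = 158/25.39 ≈ 6.2229.
Remaining = 131 × (1/2)^6.2229 = 131 × 0.013388 ≈ 1.7538 mg/L.

1.75 mg/L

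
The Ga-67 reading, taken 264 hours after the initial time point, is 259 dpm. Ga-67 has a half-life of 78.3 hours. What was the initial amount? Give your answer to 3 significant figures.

Number of half-lives elapsed: n = 264/78.3 ≈ 3.3716.
A₀ = A × 2^n = 259 × 2^3.3716 = 259 × 10.351 ≈ 2680.8 dpm.

2680 dpm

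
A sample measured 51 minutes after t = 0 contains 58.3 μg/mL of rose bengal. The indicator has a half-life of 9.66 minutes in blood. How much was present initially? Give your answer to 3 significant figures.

2260 μg/mL

Number of half-lives elapsed: n = 51/9.66 ≈ 5.2795.
A₀ = A × 2^n = 58.3 × 2^5.2795 = 58.3 × 38.841 ≈ 2264.4 μg/mL.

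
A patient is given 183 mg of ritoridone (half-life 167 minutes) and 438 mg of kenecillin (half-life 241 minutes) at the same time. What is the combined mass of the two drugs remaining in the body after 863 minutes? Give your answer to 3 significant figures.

ritoridone: 183 × (1/2)^(863/167) = 183 × (1/2)^5.1677 ≈ 5.0913 mg.
kenecillin: 438 × (1/2)^(863/241) = 438 × (1/2)^3.5809 ≈ 36.603 mg.
Total = 5.0913 + 36.603 ≈ 41.694 mg.

41.7 mg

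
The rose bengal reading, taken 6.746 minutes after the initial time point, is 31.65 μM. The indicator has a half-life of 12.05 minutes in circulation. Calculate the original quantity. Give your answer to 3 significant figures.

46.7 μM

Number of half-lives elapsed: n = 6.746/12.05 ≈ 0.55983.
A₀ = A × 2^n = 31.65 × 2^0.55983 = 31.65 × 1.4741 ≈ 46.655 μM.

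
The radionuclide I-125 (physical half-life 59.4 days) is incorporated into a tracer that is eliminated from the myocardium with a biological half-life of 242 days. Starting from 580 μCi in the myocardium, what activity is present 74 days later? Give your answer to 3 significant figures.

1/t_eff = 1/t_phys + 1/t_biol = 1/59.4 + 1/242 = 0.020967 per day.
t_eff = 59.4 × 242 / (59.4 + 242) ≈ 47.693 days.
Remaining = 580 × (1/2)^(74/47.693) = 580 × (1/2)^1.5516 ≈ 197.86 μCi.

198 μCi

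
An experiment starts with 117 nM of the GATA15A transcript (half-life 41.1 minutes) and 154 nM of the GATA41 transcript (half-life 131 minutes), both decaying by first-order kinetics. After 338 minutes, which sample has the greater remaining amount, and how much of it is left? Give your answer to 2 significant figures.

GATA15A transcript: 117 × (1/2)^8.2238 ≈ 0.39135 nM.
GATA41 transcript: 154 × (1/2)^2.5802 ≈ 25.752 nM.
GATA41 transcript has more remaining, at ≈ 25.752 nM.

GATA41 transcript, 26 nM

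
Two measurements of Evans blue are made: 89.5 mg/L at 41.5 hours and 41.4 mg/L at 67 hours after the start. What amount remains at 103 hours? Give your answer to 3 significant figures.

Over Δt = 67 − 41.5 = 25.5 hours, the level fell by a factor of 89.5/41.4 ≈ 2.1618.
n = log₂(2.1618) ≈ 1.1123 half-lives, so t½ = 25.5/1.1123 ≈ 22.926 hours.
From t = 67 to t = 103: 41.4 × (1/2)^((103−67)/22.926) ≈ 13.941 mg/L.

13.9 mg/L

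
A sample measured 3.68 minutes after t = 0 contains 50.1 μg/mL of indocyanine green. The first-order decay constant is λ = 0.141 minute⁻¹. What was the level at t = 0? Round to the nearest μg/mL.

84 μg/mL

t½ = ln 2 / λ = 0.69315 / 0.141 ≈ 4.9159 minutes.
Number of half-lives elapsed: n = 3.68/4.9159 ≈ 0.74859.
A₀ = A × 2^n = 50.1 × 2^0.74859 = 50.1 × 1.6801 ≈ 84.175 μg/mL.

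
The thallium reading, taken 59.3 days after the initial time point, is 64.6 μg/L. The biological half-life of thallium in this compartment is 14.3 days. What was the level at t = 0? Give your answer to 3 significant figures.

1140 μg/L

Number of half-lives elapsed: n = 59.3/14.3 ≈ 4.1469.
A₀ = A × 2^n = 64.6 × 2^4.1469 = 64.6 × 17.714 ≈ 1144.4 μg/L.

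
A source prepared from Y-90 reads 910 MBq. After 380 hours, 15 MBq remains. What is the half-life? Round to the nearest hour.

A/A₀ = 15/910 ≈ 0.016484.
n = log₂(60.667) ≈ 5.9228 half-lives elapsed in 380 hours.
t½ = 380/5.9228 ≈ 64.158 hours.

64 hours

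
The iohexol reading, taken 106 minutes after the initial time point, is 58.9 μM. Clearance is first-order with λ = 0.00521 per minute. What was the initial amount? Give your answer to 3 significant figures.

102 μM

t½ = ln 2 / λ = 0.69315 / 0.00521 ≈ 133.04 minutes.
Number of half-lives elapsed: n = 106/133.04 ≈ 0.79674.
A₀ = A × 2^n = 58.9 × 2^0.79674 = 58.9 × 1.7372 ≈ 102.32 μM.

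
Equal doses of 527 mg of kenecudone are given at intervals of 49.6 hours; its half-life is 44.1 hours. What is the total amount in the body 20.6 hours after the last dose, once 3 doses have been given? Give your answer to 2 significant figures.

The 3 doses were given 119.8, 70.2, 20.6 hours ago.
Total = 527·(1/2)^(119.8/44.1) + 527·(1/2)^(70.2/44.1) + 527·(1/2)^(20.6/44.1)
      = 80.176 + 174.83 + 381.24 ≈ 636.24 mg.

640 mg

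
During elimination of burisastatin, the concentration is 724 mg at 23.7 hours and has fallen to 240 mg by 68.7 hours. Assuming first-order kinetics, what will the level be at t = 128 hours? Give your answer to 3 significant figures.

56.0 mg

Over Δt = 68.7 − 23.7 = 45 hours, the level fell by a factor of 724/240 ≈ 3.0167.
n = log₂(3.0167) ≈ 1.593 half-lives, so t½ = 45/1.593 ≈ 28.249 hours.
From t = 68.7 to t = 128: 240 × (1/2)^((128−68.7)/28.249) ≈ 56.015 mg.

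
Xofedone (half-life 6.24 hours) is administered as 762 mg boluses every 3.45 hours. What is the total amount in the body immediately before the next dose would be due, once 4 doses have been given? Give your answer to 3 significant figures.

The 4 doses were given 13.8, 10.35, 6.9, 3.45 hours ago.
Total = 762·(1/2)^(13.8/6.24) + 762·(1/2)^(10.35/6.24) + 762·(1/2)^(6.9/6.24) + 762·(1/2)^(3.45/6.24)
      = 164.52 + 241.35 + 354.07 + 519.42 ≈ 1279.4 mg.

1280 mg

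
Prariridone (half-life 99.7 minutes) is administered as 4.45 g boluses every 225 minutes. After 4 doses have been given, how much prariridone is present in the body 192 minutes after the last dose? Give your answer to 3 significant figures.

1.48 g

The 4 doses were given 867, 642, 417, 192 minutes ago.
Total = 4.45·(1/2)^(867/99.7) + 4.45·(1/2)^(642/99.7) + 4.45·(1/2)^(417/99.7) + 4.45·(1/2)^(192/99.7)
      = 0.010729 + 0.051278 + 0.24507 + 1.1712 ≈ 1.4783 g.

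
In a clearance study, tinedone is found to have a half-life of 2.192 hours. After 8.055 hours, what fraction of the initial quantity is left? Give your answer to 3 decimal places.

0.078

n = 8.055/2.192 ≈ 3.6747 half-lives.
Fraction remaining = (1/2)^3.6747 ≈ 0.078306.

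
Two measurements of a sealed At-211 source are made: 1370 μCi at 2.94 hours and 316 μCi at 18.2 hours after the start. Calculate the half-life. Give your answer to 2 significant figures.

Over Δt = 18.2 − 2.94 = 15.26 hours, the level fell by a factor of 1370/316 ≈ 4.3354.
n = log₂(4.3354) ≈ 2.1162 half-lives, so t½ = 15.26/2.1162 ≈ 7.2111 hours.

7.2 hours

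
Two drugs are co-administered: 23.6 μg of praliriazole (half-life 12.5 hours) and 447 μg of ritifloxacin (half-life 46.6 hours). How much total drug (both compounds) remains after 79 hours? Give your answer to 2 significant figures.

140 μg

praliriazole: 23.6 × (1/2)^(79/12.5) = 23.6 × (1/2)^6.32 ≈ 0.29539 μg.
ritifloxacin: 447 × (1/2)^(79/46.6) = 447 × (1/2)^1.6953 ≈ 138.03 μg.
Total = 0.29539 + 138.03 ≈ 138.33 μg.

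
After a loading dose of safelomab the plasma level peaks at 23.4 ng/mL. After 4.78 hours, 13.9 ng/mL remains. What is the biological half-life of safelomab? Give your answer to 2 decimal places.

A/A₀ = 13.9/23.4 ≈ 0.59402.
n = log₂(1.6835) ≈ 0.75142 half-lives elapsed in 4.78 hours.
t½ = 4.78/0.75142 ≈ 6.3613 hours.

6.36 hours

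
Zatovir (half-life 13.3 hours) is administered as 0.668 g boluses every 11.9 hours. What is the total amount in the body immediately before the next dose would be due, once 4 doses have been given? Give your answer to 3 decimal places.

The 4 doses were given 47.6, 35.7, 23.8, 11.9 hours ago.
Total = 0.668·(1/2)^(47.6/13.3) + 0.668·(1/2)^(35.7/13.3) + 0.668·(1/2)^(23.8/13.3) + 0.668·(1/2)^(11.9/13.3)
      = 0.055899 + 0.10393 + 0.19324 + 0.35928 ≈ 0.71235 g.

0.712 g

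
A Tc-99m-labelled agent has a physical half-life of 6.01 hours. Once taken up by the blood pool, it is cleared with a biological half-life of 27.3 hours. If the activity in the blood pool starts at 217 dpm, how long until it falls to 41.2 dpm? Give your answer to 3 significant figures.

11.8 hours

1/t_eff = 1/t_phys + 1/t_biol = 1/6.01 + 1/27.3 = 0.20302 per hour.
t_eff = 6.01 × 27.3 / (6.01 + 27.3) ≈ 4.9256 hours.
n = log₂(217/41.2) ≈ 2.397; t = 2.397 × 4.9256 ≈ 11.807 hours.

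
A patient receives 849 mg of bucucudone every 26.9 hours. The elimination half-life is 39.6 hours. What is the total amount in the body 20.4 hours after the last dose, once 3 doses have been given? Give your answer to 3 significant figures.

1200 mg

The 3 doses were given 74.2, 47.3, 20.4 hours ago.
Total = 849·(1/2)^(74.2/39.6) + 849·(1/2)^(47.3/39.6) + 849·(1/2)^(20.4/39.6)
      = 231.66 + 370.97 + 594.06 ≈ 1196.7 mg.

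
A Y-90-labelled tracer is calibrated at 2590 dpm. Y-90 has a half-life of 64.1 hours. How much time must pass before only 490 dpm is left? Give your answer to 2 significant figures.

150 hours

Fraction remaining = 490/2590 ≈ 0.18919.
n = log₂(2590/490) = ln(5.2857)/ln 2 ≈ 2.4021 half-lives.
t = n × t½ = 2.4021 × 64.1 ≈ 153.97 hours.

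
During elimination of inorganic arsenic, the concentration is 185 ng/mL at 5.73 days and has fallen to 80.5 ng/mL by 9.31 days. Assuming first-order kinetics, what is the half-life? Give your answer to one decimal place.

Over Δt = 9.31 − 5.73 = 3.58 days, the level fell by a factor of 185/80.5 ≈ 2.2981.
n = log₂(2.2981) ≈ 1.2005 half-lives, so t½ = 3.58/1.2005 ≈ 2.9822 days.

3.0 days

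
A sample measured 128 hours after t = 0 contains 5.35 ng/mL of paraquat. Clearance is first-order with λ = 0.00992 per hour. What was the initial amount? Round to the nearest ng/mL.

t½ = ln 2 / λ = 0.69315 / 0.00992 ≈ 69.874 hours.
Number of half-lives elapsed: n = 128/69.874 ≈ 1.8319.
A₀ = A × 2^n = 5.35 × 2^1.8319 = 5.35 × 3.56 ≈ 19.046 ng/mL.

19 ng/mL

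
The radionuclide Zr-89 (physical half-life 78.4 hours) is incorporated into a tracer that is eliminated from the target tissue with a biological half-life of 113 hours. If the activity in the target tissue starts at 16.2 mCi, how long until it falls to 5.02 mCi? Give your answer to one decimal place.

1/t_eff = 1/t_phys + 1/t_biol = 1/78.4 + 1/113 = 0.021605 per hour.
t_eff = 78.4 × 113 / (78.4 + 113) ≈ 46.286 hours.
n = log₂(16.2/5.02) ≈ 1.6902; t = 1.6902 × 46.286 ≈ 78.235 hours.

78.2 hours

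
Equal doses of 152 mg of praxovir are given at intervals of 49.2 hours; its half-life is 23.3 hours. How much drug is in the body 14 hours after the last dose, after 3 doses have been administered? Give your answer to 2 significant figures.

The 3 doses were given 112.4, 63.2, 14 hours ago.
Total = 152·(1/2)^(112.4/23.3) + 152·(1/2)^(63.2/23.3) + 152·(1/2)^(14/23.3)
      = 5.3662 + 23.191 + 100.22 ≈ 128.78 mg.

130 mg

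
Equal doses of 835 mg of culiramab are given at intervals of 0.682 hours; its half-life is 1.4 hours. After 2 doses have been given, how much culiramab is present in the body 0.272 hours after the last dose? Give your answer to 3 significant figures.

1250 mg

The 2 doses were given 0.954, 0.272 hours ago.
Total = 835·(1/2)^(0.954/1.4) + 835·(1/2)^(0.272/1.4)
      = 520.66 + 729.79 ≈ 1250.5 mg.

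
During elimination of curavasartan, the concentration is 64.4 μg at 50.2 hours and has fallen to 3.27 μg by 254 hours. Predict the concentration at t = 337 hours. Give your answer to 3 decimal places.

0.971 μg

Over Δt = 254 − 50.2 = 203.8 hours, the level fell by a factor of 64.4/3.27 ≈ 19.694.
n = log₂(19.694) ≈ 4.2997 half-lives, so t½ = 203.8/4.2997 ≈ 47.399 hours.
From t = 254 to t = 337: 3.27 × (1/2)^((337−254)/47.399) ≈ 0.97143 μg.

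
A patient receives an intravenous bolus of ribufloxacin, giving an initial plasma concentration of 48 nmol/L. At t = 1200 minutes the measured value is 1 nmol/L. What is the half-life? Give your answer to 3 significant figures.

A/A₀ = 1/48 ≈ 0.020833.
n = log₂(48) ≈ 5.585 half-lives elapsed in 1200 minutes.
t½ = 1200/5.585 ≈ 214.86 minutes.

215 minutes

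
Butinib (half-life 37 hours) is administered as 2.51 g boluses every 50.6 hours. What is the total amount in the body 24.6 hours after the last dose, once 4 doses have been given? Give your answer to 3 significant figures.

The 4 doses were given 176.4, 125.8, 75.2, 24.6 hours ago.
Total = 2.51·(1/2)^(176.4/37) + 2.51·(1/2)^(125.8/37) + 2.51·(1/2)^(75.2/37) + 2.51·(1/2)^(24.6/37)
      = 0.092149 + 0.23778 + 0.61355 + 1.5832 ≈ 2.5267 g.

2.53 g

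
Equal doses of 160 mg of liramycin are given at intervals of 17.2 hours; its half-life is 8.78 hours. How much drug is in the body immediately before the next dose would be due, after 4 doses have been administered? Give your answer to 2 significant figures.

The 4 doses were given 68.8, 51.6, 34.4, 17.2 hours ago.
Total = 160·(1/2)^(68.8/8.78) + 160·(1/2)^(51.6/8.78) + 160·(1/2)^(34.4/8.78) + 160·(1/2)^(17.2/8.78)
      = 0.70025 + 2.7225 + 10.585 + 41.153 ≈ 55.161 mg.

55 mg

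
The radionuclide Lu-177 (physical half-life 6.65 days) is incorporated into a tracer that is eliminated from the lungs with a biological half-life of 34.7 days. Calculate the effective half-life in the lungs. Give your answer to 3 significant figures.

1/t_eff = 1/t_phys + 1/t_biol = 1/6.65 + 1/34.7 = 0.17919 per day.
t_eff = 6.65 × 34.7 / (6.65 + 34.7) ≈ 5.5805 days.

5.58 days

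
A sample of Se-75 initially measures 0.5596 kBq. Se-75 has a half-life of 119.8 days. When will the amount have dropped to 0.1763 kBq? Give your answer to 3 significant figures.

Fraction remaining = 0.1763/0.5596 ≈ 0.31505.
n = log₂(0.5596/0.1763) = ln(3.1741)/ln 2 ≈ 1.6664 half-lives.
t = n × t½ = 1.6664 × 119.8 ≈ 199.63 days.

200 days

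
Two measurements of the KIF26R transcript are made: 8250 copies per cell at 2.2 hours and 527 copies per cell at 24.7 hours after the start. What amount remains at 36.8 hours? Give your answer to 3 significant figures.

Over Δt = 24.7 − 2.2 = 22.5 hours, the level fell by a factor of 8250/527 ≈ 15.655.
n = log₂(15.655) ≈ 3.9685 half-lives, so t½ = 22.5/3.9685 ≈ 5.6696 hours.
From t = 24.7 to t = 36.8: 527 × (1/2)^((36.8−24.7)/5.6696) ≈ 120.05 copies per cell.

120 copies per cell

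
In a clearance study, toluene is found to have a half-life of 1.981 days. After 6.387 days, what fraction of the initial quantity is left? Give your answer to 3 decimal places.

n = 6.387/1.981 ≈ 3.2241 half-lives.
Fraction remaining = (1/2)^3.2241 ≈ 0.10701.

0.107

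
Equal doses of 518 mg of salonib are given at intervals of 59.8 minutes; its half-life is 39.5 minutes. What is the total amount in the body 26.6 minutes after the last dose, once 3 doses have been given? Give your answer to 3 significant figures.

The 3 doses were given 146.2, 86.4, 26.6 minutes ago.
Total = 518·(1/2)^(146.2/39.5) + 518·(1/2)^(86.4/39.5) + 518·(1/2)^(26.6/39.5)
      = 39.823 + 113.73 + 324.8 ≈ 478.35 mg.

478 mg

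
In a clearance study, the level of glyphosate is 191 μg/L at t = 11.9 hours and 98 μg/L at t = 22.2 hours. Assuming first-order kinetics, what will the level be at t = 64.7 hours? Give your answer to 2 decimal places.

6.24 μg/L

Over Δt = 22.2 − 11.9 = 10.3 hours, the level fell by a factor of 191/98 ≈ 1.949.
n = log₂(1.949) ≈ 0.96272 half-lives, so t½ = 10.3/0.96272 ≈ 10.699 hours.
From t = 22.2 to t = 64.7: 98 × (1/2)^((64.7−22.2)/10.699) ≈ 6.2434 μg/L.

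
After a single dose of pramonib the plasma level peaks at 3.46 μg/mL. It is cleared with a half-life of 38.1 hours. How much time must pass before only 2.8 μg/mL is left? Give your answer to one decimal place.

11.6 hours

Fraction remaining = 2.8/3.46 ≈ 0.80925.
n = log₂(3.46/2.8) = ln(1.2357)/ln 2 ≈ 0.30535 half-lives.
t = n × t½ = 0.30535 × 38.1 ≈ 11.634 hours.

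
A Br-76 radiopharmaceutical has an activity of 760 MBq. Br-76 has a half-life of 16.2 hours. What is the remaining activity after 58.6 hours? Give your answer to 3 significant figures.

61.9 MBq

Number of half-lives: n = 58.6/16.2 ≈ 3.6173.
Remaining = 760 × (1/2)^3.6173 = 760 × 0.081487 ≈ 61.93 MBq.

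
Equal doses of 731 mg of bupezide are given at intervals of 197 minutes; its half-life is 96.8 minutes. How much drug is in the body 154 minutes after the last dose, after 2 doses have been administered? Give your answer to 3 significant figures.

302 mg

The 2 doses were given 351, 154 minutes ago.
Total = 731·(1/2)^(351/96.8) + 731·(1/2)^(154/96.8)
      = 59.207 + 242.66 ≈ 301.87 mg.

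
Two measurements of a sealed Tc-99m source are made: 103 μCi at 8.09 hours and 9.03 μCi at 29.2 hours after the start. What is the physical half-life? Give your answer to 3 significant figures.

6.01 hours

Over Δt = 29.2 − 8.09 = 21.11 hours, the level fell by a factor of 103/9.03 ≈ 11.406.
n = log₂(11.406) ≈ 3.5118 half-lives, so t½ = 21.11/3.5118 ≈ 6.0112 hours.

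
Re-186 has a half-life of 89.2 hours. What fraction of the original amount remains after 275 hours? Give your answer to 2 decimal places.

n = 275/89.2 ≈ 3.083 half-lives.
Fraction remaining = (1/2)^3.083 ≈ 0.11801.

0.12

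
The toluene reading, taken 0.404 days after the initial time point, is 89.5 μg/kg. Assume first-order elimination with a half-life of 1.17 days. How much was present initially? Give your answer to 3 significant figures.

Number of half-lives elapsed: n = 0.404/1.17 ≈ 0.3453.
A₀ = A × 2^n = 89.5 × 2^0.3453 = 89.5 × 1.2704 ≈ 113.7 μg/kg.

114 μg/kg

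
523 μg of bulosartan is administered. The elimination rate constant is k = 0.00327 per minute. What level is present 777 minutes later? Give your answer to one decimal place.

t½ = ln 2 / k = 0.69315 / 0.00327 ≈ 211.97 minutes.
Number of half-lives: n = 777/211.97 ≈ 3.6656.
Remaining = 523 × (1/2)^3.6656 = 523 × 0.078804 ≈ 41.215 μg.

41.2 μg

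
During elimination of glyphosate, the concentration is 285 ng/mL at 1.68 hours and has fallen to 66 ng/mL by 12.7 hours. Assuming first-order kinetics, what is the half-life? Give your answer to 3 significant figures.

Over Δt = 12.7 − 1.68 = 11.02 hours, the level fell by a factor of 285/66 ≈ 4.3182.
n = log₂(4.3182) ≈ 2.1104 half-lives, so t½ = 11.02/2.1104 ≈ 5.2217 hours.

5.22 hours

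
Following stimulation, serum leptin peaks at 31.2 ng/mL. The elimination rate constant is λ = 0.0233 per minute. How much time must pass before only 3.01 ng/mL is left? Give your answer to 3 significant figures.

t½ = ln 2 / λ = 0.69315 / 0.0233 ≈ 29.749 minutes.
Fraction remaining = 3.01/31.2 ≈ 0.096474.
n = log₂(31.2/3.01) = ln(10.365)/ln 2 ≈ 3.3737 half-lives.
t = n × t½ = 3.3737 × 29.749 ≈ 100.36 minutes.

100 minutes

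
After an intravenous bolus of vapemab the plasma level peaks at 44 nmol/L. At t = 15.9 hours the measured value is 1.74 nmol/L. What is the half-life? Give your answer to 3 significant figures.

A/A₀ = 1.74/44 ≈ 0.039545.
n = log₂(25.287) ≈ 4.6603 half-lives elapsed in 15.9 hours.
t½ = 15.9/4.6603 ≈ 3.4118 hours.

3.41 hours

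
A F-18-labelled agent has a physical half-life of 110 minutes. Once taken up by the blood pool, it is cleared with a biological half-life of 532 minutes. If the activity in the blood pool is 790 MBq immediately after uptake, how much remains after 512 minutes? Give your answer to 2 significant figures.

1/t_eff = 1/t_phys + 1/t_biol = 1/110 + 1/532 = 0.010971 per minute.
t_eff = 110 × 532 / (110 + 532) ≈ 91.153 minutes.
Remaining = 790 × (1/2)^(512/91.153) = 790 × (1/2)^5.617 ≈ 16.097 MBq.

16 MBq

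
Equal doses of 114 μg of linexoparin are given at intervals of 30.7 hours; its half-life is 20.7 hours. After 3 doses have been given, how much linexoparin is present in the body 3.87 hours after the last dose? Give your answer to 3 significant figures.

The 3 doses were given 65.27, 34.57, 3.87 hours ago.
Total = 114·(1/2)^(65.27/20.7) + 114·(1/2)^(34.57/20.7) + 114·(1/2)^(3.87/20.7)
      = 12.815 + 35.824 + 100.14 ≈ 148.78 μg.

149 μg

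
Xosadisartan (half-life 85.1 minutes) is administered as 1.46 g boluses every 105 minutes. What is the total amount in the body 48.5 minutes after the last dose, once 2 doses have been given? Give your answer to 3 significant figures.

1.40 g

The 2 doses were given 153.5, 48.5 minutes ago.
Total = 1.46·(1/2)^(153.5/85.1) + 1.46·(1/2)^(48.5/85.1)
      = 0.41818 + 0.98354 ≈ 1.4017 g.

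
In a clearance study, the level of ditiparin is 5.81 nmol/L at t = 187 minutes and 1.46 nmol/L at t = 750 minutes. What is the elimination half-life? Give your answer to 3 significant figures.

283 minutes

Over Δt = 750 − 187 = 563 minutes, the level fell by a factor of 5.81/1.46 ≈ 3.9795.
n = log₂(3.9795) ≈ 1.9926 half-lives, so t½ = 563/1.9926 ≈ 282.55 minutes.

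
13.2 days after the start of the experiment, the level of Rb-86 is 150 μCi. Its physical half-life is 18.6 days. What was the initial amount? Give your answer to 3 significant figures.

245 μCi

Number of half-lives elapsed: n = 13.2/18.6 ≈ 0.70968.
A₀ = A × 2^n = 150 × 2^0.70968 = 150 × 1.6354 ≈ 245.32 μCi.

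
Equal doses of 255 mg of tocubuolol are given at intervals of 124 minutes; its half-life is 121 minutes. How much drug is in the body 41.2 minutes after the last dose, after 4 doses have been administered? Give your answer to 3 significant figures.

373 mg

The 4 doses were given 413.2, 289.2, 165.2, 41.2 minutes ago.
Total = 255·(1/2)^(413.2/121) + 255·(1/2)^(289.2/121) + 255·(1/2)^(165.2/121) + 255·(1/2)^(41.2/121)
      = 23.909 + 48.647 + 98.98 + 201.39 ≈ 372.93 mg.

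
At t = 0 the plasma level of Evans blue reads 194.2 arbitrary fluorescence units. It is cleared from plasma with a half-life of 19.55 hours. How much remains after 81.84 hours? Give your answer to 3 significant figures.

Number of half-lives: n = 81.84/19.55 ≈ 4.1862.
Remaining = 194.2 × (1/2)^4.1862 = 194.2 × 0.054933 ≈ 10.668 arbitrary fluorescence units.

10.7 arbitrary fluorescence units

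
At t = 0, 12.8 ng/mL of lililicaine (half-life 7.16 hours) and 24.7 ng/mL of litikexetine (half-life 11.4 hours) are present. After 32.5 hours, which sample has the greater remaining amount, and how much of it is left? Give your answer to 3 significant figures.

lililicaine: 12.8 × (1/2)^4.5391 ≈ 0.55056 ng/mL.
litikexetine: 24.7 × (1/2)^2.8509 ≈ 3.4237 ng/mL.
Litikexetine has more remaining, at ≈ 3.4237 ng/mL.

litikexetine, 3.42 ng/mL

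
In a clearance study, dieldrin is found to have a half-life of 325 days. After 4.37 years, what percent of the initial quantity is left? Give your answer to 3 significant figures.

3.33%

4.37 years = 1595.05 days.
n = 1595.05/325 ≈ 4.9078 half-lives.
Fraction remaining = (1/2)^4.9078 ≈ 0.033311, i.e. 3.3311%.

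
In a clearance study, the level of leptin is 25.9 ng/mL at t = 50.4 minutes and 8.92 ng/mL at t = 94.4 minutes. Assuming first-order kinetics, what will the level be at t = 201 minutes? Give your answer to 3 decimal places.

0.674 ng/mL

Over Δt = 94.4 − 50.4 = 44 minutes, the level fell by a factor of 25.9/8.92 ≈ 2.9036.
n = log₂(2.9036) ≈ 1.5378 half-lives, so t½ = 44/1.5378 ≈ 28.612 minutes.
From t = 94.4 to t = 201: 8.92 × (1/2)^((201−94.4)/28.612) ≈ 0.67422 ng/mL.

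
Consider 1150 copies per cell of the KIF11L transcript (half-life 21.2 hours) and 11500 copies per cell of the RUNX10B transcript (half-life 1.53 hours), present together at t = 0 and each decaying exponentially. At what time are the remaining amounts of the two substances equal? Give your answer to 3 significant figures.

Set 1150·(1/2)^(t/21.2) = 11500·(1/2)^(t/1.53).
Taking log₂: log₂(1150/11500) = t·(1/21.2 − 1/1.53).
log₂(0.1) = -3.3219; 1/21.2 − 1/1.53 = -0.60642.
t = -3.3219 / -0.60642 ≈ 5.4779 hours.

5.48 hours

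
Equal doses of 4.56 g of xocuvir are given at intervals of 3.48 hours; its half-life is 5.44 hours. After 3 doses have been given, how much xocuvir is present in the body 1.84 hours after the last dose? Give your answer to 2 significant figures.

7.4 g

The 3 doses were given 8.8, 5.32, 1.84 hours ago.
Total = 4.56·(1/2)^(8.8/5.44) + 4.56·(1/2)^(5.32/5.44) + 4.56·(1/2)^(1.84/5.44)
      = 1.486 + 2.3151 + 3.607 ≈ 7.4081 g.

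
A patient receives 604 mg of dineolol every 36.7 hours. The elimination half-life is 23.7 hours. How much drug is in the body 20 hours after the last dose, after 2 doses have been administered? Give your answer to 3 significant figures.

452 mg

The 2 doses were given 56.7, 20 hours ago.
Total = 604·(1/2)^(56.7/23.7) + 604·(1/2)^(20/23.7)
      = 115.04 + 336.51 ≈ 451.55 mg.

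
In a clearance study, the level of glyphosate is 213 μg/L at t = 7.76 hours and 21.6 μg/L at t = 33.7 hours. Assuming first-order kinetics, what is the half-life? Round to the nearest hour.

Over Δt = 33.7 − 7.76 = 25.94 hours, the level fell by a factor of 213/21.6 ≈ 9.8611.
n = log₂(9.8611) ≈ 3.3018 half-lives, so t½ = 25.94/3.3018 ≈ 7.8564 hours.

8 hours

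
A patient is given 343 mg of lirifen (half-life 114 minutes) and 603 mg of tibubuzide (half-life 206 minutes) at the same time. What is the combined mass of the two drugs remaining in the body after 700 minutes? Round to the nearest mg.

lirifen: 343 × (1/2)^(700/114) = 343 × (1/2)^6.1404 ≈ 4.8626 mg.
tibubuzide: 603 × (1/2)^(700/206) = 603 × (1/2)^3.3981 ≈ 57.201 mg.
Total = 4.8626 + 57.201 ≈ 62.063 mg.

62 mg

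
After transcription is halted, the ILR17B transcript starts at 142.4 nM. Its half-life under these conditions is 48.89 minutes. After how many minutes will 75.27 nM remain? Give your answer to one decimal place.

Fraction remaining = 75.27/142.4 ≈ 0.52858.
n = log₂(142.4/75.27) = ln(1.8919)/ln 2 ≈ 0.9198 half-lives.
t = n × t½ = 0.9198 × 48.89 ≈ 44.969 minutes.

45.0 minutes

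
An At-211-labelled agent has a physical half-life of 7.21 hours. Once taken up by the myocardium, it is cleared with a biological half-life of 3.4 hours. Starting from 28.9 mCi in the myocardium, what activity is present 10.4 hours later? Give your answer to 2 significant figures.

1.3 mCi

1/t_eff = 1/t_phys + 1/t_biol = 1/7.21 + 1/3.4 = 0.43281 per hour.
t_eff = 7.21 × 3.4 / (7.21 + 3.4) ≈ 2.3105 hours.
Remaining = 28.9 × (1/2)^(10.4/2.3105) = 28.9 × (1/2)^4.5013 ≈ 1.2761 mCi.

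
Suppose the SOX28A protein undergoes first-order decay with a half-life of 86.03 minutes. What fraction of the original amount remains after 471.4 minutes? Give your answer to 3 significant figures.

0.0224

n = 471.4/86.03 ≈ 5.4795 half-lives.
Fraction remaining = (1/2)^5.4795 ≈ 0.022414.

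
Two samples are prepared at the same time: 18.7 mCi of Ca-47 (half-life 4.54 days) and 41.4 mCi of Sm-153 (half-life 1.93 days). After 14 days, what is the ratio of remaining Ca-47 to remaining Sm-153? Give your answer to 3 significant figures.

8.13

Ca-47: 18.7 × (1/2)^(14/4.54) = 18.7 × (1/2)^3.0837 ≈ 2.2057 mCi.
Sm-153: 41.4 × (1/2)^(14/1.93) = 41.4 × (1/2)^7.2539 ≈ 0.27125 mCi.
Ratio ≈ 2.2057 / 0.27125 ≈ 8.1319.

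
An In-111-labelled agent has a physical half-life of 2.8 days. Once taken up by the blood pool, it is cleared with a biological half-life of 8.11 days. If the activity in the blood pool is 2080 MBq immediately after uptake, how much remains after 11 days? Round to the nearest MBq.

53 MBq

1/t_eff = 1/t_phys + 1/t_biol = 1/2.8 + 1/8.11 = 0.48045 per day.
t_eff = 2.8 × 8.11 / (2.8 + 8.11) ≈ 2.0814 days.
Remaining = 2080 × (1/2)^(11/2.0814) = 2080 × (1/2)^5.2849 ≈ 53.351 MBq.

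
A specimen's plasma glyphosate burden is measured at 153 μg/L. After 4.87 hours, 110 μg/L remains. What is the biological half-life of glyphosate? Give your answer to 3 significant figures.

10.2 hours

A/A₀ = 110/153 ≈ 0.71895.
n = log₂(1.3909) ≈ 0.47603 half-lives elapsed in 4.87 hours.
t½ = 4.87/0.47603 ≈ 10.23 hours.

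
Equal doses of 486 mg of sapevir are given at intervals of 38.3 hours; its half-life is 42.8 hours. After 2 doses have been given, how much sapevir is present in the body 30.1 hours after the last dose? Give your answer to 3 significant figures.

The 2 doses were given 68.4, 30.1 hours ago.
Total = 486·(1/2)^(68.4/42.8) + 486·(1/2)^(30.1/42.8)
      = 160.53 + 298.49 ≈ 459.02 mg.

459 mg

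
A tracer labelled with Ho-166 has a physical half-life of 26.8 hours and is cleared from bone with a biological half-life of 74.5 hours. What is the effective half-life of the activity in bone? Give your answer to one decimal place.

19.7 hours

1/t_eff = 1/t_phys + 1/t_biol = 1/26.8 + 1/74.5 = 0.050736 per hour.
t_eff = 26.8 × 74.5 / (26.8 + 74.5) ≈ 19.71 hours.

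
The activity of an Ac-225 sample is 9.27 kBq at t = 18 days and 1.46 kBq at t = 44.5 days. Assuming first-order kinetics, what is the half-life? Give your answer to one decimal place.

9.9 days

Over Δt = 44.5 − 18 = 26.5 days, the level fell by a factor of 9.27/1.46 ≈ 6.3493.
n = log₂(6.3493) ≈ 2.6666 half-lives, so t½ = 26.5/2.6666 ≈ 9.9377 days.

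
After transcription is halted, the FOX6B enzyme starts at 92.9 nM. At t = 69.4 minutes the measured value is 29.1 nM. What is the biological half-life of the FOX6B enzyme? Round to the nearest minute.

41 minutes

A/A₀ = 29.1/92.9 ≈ 0.31324.
n = log₂(3.1924) ≈ 1.6747 half-lives elapsed in 69.4 minutes.
t½ = 69.4/1.6747 ≈ 41.441 minutes.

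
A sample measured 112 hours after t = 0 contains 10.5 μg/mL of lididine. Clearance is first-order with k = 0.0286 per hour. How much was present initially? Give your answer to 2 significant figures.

t½ = ln 2 / k = 0.69315 / 0.0286 ≈ 24.236 hours.
Number of half-lives elapsed: n = 112/24.236 ≈ 4.6212.
A₀ = A × 2^n = 10.5 × 2^4.6212 = 10.5 × 24.611 ≈ 258.42 μg/mL.

260 μg/mL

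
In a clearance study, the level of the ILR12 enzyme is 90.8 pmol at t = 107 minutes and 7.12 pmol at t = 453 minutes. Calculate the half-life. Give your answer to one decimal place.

94.2 minutes

Over Δt = 453 − 107 = 346 minutes, the level fell by a factor of 90.8/7.12 ≈ 12.753.
n = log₂(12.753) ≈ 3.6727 half-lives, so t½ = 346/3.6727 ≈ 94.208 minutes.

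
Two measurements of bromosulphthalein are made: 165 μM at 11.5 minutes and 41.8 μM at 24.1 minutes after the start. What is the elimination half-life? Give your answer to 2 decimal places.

Over Δt = 24.1 − 11.5 = 12.6 minutes, the level fell by a factor of 165/41.8 ≈ 3.9474.
n = log₂(3.9474) ≈ 1.9809 half-lives, so t½ = 12.6/1.9809 ≈ 6.3608 minutes.

6.36 minutes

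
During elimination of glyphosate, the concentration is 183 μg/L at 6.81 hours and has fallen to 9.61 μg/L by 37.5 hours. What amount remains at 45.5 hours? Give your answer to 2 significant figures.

4.5 μg/L

Over Δt = 37.5 − 6.81 = 30.69 hours, the level fell by a factor of 183/9.61 ≈ 19.043.
n = log₂(19.043) ≈ 4.2512 half-lives, so t½ = 30.69/4.2512 ≈ 7.2192 hours.
From t = 37.5 to t = 45.5: 9.61 × (1/2)^((45.5−37.5)/7.2192) ≈ 4.458 μg/L.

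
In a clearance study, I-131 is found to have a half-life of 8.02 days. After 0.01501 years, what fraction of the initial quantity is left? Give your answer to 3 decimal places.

0.01501 years = 5.47865 days.
n = 5.47865/8.02 ≈ 0.68312 half-lives.
Fraction remaining = (1/2)^0.68312 ≈ 0.62282.

0.623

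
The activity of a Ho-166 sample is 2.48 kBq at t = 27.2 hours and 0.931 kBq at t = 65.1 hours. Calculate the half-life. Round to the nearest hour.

Over Δt = 65.1 − 27.2 = 37.9 hours, the level fell by a factor of 2.48/0.931 ≈ 2.6638.
n = log₂(2.6638) ≈ 1.4135 half-lives, so t½ = 37.9/1.4135 ≈ 26.813 hours.

27 hours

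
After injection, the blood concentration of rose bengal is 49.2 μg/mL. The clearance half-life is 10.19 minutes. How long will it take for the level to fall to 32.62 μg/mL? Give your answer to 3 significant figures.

6.04 minutes

Fraction remaining = 32.62/49.2 ≈ 0.66301.
n = log₂(49.2/32.62) = ln(1.5083)/ln 2 ≈ 0.5929 half-lives.
t = n × t½ = 0.5929 × 10.19 ≈ 6.0417 minutes.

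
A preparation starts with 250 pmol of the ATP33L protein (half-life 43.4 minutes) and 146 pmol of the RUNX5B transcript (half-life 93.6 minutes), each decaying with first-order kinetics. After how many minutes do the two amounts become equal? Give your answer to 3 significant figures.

Set 250·(1/2)^(t/43.4) = 146·(1/2)^(t/93.6).
Taking log₂: log₂(250/146) = t·(1/43.4 − 1/93.6).
log₂(1.7123) = 0.77596; 1/43.4 − 1/93.6 = 0.012358.
t = 0.77596 / 0.012358 ≈ 62.792 minutes.

62.8 minutes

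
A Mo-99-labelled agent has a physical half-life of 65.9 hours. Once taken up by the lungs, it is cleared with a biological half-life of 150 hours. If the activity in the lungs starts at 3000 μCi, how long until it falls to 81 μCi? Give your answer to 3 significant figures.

239 hours

1/t_eff = 1/t_phys + 1/t_biol = 1/65.9 + 1/150 = 0.021841 per hour.
t_eff = 65.9 × 150 / (65.9 + 150) ≈ 45.785 hours.
n = log₂(3000/81) ≈ 5.2109; t = 5.2109 × 45.785 ≈ 238.58 hours.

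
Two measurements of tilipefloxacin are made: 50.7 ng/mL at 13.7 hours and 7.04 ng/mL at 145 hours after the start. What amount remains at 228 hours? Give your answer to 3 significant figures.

2.02 ng/mL

Over Δt = 145 − 13.7 = 131.3 hours, the level fell by a factor of 50.7/7.04 ≈ 7.2017.
n = log₂(7.2017) ≈ 2.8483 half-lives, so t½ = 131.3/2.8483 ≈ 46.097 hours.
From t = 145 to t = 228: 7.04 × (1/2)^((228−145)/46.097) ≈ 2.0209 ng/mL.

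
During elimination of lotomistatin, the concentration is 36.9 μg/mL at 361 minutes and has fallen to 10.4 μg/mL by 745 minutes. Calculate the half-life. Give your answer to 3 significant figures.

Over Δt = 745 − 361 = 384 minutes, the level fell by a factor of 36.9/10.4 ≈ 3.5481.
n = log₂(3.5481) ≈ 1.827 half-lives, so t½ = 384/1.827 ≈ 210.18 minutes.

210 minutes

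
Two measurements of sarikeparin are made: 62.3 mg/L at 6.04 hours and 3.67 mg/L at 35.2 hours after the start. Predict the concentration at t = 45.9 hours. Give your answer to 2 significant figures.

Over Δt = 35.2 − 6.04 = 29.16 hours, the level fell by a factor of 62.3/3.67 ≈ 16.975.
n = log₂(16.975) ≈ 4.0854 half-lives, so t½ = 29.16/4.0854 ≈ 7.1376 hours.
From t = 35.2 to t = 45.9: 3.67 × (1/2)^((45.9−35.2)/7.1376) ≈ 1.2984 mg/L.

1.3 mg/L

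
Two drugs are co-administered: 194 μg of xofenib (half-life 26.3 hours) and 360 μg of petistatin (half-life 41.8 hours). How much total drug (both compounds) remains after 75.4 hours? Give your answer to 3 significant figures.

xofenib: 194 × (1/2)^(75.4/26.3) = 194 × (1/2)^2.8669 ≈ 26.593 μg.
petistatin: 360 × (1/2)^(75.4/41.8) = 360 × (1/2)^1.8038 ≈ 103.11 μg.
Total = 26.593 + 103.11 ≈ 129.7 μg.

130 μg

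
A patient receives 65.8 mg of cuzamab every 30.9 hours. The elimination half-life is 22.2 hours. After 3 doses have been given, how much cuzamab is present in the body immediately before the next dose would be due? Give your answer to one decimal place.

The 3 doses were given 92.7, 61.8, 30.9 hours ago.
Total = 65.8·(1/2)^(92.7/22.2) + 65.8·(1/2)^(61.8/22.2) + 65.8·(1/2)^(30.9/22.2)
      = 3.641 + 9.5548 + 25.074 ≈ 38.27 mg.

38.3 mg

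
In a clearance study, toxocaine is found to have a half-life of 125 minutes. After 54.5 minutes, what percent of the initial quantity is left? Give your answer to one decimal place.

n = 54.5/125 ≈ 0.436 half-lives.
Fraction remaining = (1/2)^0.436 ≈ 0.73918, i.e. 73.918%.

73.9%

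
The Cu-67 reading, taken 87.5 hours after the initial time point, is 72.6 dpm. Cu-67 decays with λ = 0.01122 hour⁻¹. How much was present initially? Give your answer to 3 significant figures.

194 dpm

t½ = ln 2 / λ = 0.69315 / 0.01122 ≈ 61.778 hours.
Number of half-lives elapsed: n = 87.5/61.778 ≈ 1.4164.
A₀ = A × 2^n = 72.6 × 2^1.4164 = 72.6 × 2.6691 ≈ 193.78 dpm.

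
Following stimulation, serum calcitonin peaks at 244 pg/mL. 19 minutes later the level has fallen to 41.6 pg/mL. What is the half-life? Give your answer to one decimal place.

A/A₀ = 41.6/244 ≈ 0.17049.
n = log₂(5.8654) ≈ 2.5522 half-lives elapsed in 19 minutes.
t½ = 19/2.5522 ≈ 7.4445 minutes.

7.4 minutes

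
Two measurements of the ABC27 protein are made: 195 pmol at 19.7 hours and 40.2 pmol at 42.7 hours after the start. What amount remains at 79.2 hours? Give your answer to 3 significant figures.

Over Δt = 42.7 − 19.7 = 23 hours, the level fell by a factor of 195/40.2 ≈ 4.8507.
n = log₂(4.8507) ≈ 2.2782 half-lives, so t½ = 23/2.2782 ≈ 10.096 hours.
From t = 42.7 to t = 79.2: 40.2 × (1/2)^((79.2−42.7)/10.096) ≈ 3.28 pmol.

3.28 pmol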